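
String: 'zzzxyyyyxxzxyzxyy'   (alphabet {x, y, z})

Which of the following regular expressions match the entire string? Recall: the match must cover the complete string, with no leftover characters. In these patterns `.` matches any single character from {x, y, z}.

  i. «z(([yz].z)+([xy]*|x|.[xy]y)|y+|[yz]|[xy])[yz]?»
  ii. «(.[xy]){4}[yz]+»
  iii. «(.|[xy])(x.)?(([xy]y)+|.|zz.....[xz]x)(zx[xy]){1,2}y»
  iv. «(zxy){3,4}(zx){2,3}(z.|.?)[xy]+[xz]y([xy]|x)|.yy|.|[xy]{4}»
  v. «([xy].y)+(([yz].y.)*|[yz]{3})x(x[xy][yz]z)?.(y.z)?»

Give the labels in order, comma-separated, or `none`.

iii

i → no match
ii → no match
iii → match
iv → no match
v → no match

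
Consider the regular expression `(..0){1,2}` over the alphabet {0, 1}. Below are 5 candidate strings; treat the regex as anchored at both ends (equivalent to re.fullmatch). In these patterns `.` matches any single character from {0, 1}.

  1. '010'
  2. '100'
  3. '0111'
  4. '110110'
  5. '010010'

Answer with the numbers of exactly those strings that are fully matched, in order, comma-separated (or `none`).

1, 2, 4, 5

1 → match
2 → match
3 → no match — must end with '0'
4 → match
5 → match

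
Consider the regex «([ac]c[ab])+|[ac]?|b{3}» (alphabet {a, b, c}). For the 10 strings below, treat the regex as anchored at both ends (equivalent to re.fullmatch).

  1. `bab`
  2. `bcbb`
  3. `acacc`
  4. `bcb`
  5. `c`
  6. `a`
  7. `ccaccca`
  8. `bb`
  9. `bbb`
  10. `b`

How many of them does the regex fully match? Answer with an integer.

3

1 → no match
2 → no match
3 → no match
4 → no match
5 → match
6 → match
7 → no match
8 → no match
9 → match
10 → no match
Total matched: 3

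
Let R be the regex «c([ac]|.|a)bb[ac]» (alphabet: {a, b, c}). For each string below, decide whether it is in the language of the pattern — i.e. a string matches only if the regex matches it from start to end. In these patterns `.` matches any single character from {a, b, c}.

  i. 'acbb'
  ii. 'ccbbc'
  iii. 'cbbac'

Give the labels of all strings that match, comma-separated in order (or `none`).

ii

i → no match — must start with 'c'
ii → match
iii → no match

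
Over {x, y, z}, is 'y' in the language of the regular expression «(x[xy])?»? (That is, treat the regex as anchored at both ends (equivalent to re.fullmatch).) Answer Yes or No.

No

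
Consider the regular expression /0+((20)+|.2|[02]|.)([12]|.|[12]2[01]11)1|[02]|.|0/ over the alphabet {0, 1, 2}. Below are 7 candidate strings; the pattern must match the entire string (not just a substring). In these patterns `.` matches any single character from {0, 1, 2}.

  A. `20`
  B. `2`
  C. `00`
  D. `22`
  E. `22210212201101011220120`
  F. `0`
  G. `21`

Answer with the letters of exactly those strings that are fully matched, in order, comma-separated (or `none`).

A → no match
B → match
C → no match
D → no match
E → no match
F → match
G → no match

B, F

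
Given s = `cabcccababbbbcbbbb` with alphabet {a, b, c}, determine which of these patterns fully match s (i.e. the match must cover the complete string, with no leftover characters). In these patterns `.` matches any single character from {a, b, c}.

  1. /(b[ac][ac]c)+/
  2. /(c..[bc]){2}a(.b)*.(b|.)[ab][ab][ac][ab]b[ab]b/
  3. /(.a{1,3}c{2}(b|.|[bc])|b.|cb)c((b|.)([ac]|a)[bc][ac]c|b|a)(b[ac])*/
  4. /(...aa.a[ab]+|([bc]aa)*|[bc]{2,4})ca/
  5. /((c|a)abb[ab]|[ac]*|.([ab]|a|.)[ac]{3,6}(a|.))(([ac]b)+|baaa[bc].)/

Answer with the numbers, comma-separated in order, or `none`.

1 → no match — must start with `b`
2 → match
3 → no match
4 → no match — must end with `ca`
5 → no match

2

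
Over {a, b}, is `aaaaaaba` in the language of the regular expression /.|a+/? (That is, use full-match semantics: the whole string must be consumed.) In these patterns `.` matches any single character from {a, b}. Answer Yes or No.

No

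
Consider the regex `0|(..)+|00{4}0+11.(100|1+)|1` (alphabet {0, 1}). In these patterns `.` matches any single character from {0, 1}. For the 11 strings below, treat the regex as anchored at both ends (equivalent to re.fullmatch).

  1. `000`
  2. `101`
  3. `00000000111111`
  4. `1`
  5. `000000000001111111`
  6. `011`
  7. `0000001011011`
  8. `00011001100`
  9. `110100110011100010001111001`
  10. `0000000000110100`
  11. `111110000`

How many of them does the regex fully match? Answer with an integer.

1 → no match
2 → no match
3 → match
4 → match
5 → match
6 → no match
7 → no match
8 → no match
9 → no match
10 → match
11 → no match
Total matched: 4

4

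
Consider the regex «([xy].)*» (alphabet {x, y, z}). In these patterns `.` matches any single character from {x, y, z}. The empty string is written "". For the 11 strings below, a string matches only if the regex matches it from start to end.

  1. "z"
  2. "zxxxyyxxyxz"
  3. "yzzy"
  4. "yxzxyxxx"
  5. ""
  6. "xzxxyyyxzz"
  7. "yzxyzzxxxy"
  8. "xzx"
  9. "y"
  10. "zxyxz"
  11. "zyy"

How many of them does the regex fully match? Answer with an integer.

1

1 → no match
2 → no match
3 → no match
4 → no match
5 → match
6 → no match
7 → no match
8 → no match
9 → no match
10 → no match
11 → no match
Total matched: 1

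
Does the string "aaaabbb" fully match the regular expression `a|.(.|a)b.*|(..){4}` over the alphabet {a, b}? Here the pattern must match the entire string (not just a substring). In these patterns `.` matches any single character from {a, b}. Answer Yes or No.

No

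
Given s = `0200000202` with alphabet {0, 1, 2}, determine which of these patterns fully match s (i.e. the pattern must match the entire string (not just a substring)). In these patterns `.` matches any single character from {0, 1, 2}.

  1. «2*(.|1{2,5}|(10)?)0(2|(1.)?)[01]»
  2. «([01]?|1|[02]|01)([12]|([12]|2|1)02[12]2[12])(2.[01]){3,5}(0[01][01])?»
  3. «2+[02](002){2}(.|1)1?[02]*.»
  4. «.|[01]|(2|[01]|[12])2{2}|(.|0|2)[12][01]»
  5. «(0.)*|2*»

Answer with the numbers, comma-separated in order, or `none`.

5

1 → no match
2 → no match
3 → no match — must start with `2`
4 → no match
5 → match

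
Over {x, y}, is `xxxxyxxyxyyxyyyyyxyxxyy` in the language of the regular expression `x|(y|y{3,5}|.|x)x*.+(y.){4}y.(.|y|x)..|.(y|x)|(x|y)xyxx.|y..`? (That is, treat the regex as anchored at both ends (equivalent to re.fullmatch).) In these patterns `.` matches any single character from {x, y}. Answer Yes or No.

Yes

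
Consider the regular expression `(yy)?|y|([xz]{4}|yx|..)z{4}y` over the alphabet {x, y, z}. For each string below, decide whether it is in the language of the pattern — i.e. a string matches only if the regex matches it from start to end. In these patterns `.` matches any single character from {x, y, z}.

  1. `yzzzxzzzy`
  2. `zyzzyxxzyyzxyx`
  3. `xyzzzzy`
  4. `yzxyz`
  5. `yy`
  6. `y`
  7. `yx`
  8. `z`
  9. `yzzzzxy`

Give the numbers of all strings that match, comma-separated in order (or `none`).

3, 5, 6

1. `yzzzxzzzy` → no match
2 → no match
3. `xyzzzzy` → match
4. `yzxyz` → no match
5. `yy` → match
6. `y` → match
7. `yx` → no match
8. `z` → no match
9. `yzzzzxy` → no match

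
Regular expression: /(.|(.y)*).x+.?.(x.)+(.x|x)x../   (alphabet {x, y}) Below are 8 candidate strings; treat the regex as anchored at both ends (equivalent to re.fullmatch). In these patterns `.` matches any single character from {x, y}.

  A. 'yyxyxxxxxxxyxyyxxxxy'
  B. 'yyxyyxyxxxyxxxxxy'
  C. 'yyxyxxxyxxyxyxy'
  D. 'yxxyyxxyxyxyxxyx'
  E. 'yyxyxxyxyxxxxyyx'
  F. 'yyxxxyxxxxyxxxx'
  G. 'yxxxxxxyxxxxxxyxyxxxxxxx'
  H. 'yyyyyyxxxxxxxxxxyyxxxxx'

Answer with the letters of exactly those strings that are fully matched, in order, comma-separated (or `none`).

B, F, G

A → no match
B → match
C → no match
D → no match
E → no match
F → match
G → match
H → no match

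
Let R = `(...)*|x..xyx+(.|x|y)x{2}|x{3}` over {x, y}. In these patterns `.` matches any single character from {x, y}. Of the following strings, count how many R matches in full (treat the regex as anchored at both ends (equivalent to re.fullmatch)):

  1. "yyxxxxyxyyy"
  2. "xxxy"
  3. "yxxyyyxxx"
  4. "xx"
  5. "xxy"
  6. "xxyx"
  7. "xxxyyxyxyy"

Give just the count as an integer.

1. "yyxxxxyxyyy" → no match
2. "xxxy" → no match
3. "yxxyyyxxx" → match
4. "xx" → no match
5. "xxy" → match
6. "xxyx" → no match
7. "xxxyyxyxyy" → no match
Total matched: 2

2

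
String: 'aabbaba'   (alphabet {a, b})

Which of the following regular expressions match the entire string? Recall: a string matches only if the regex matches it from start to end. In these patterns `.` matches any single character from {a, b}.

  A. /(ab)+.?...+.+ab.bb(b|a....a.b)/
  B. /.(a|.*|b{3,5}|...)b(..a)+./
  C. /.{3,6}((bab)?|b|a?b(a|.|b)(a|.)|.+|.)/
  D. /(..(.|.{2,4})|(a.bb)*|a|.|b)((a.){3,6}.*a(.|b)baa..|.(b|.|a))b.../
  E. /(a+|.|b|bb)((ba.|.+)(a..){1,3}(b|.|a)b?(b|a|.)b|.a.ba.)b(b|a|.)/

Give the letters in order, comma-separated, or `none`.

A → no match — must start with 'ab'
B → no match
C → match
D → match
E → no match

C, D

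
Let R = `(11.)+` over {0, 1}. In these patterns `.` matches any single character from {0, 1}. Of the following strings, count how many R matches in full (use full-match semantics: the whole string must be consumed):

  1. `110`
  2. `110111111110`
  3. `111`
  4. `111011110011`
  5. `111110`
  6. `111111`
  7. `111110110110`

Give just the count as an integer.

1 → match
2 → match
3 → match
4 → no match
5 → match
6 → match
7 → match
Total matched: 6

6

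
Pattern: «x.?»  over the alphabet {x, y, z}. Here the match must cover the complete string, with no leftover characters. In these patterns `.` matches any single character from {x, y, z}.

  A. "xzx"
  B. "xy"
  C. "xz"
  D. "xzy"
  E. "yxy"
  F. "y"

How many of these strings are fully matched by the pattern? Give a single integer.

2

A. "xzx" → no match
B. "xy" → match
C. "xz" → match
D. "xzy" → no match
E. "yxy" → no match — must start with "x"
F. "y" → no match — must start with "x"
Total matched: 2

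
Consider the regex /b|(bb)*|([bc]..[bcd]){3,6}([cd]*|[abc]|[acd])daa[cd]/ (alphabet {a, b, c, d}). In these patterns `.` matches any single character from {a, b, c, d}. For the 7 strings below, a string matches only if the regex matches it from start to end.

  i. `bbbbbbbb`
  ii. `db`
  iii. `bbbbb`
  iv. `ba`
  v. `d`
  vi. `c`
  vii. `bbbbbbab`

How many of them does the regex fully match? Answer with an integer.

1

i → match
ii → no match
iii → no match
iv → no match
v → no match
vi → no match
vii → no match
Total matched: 1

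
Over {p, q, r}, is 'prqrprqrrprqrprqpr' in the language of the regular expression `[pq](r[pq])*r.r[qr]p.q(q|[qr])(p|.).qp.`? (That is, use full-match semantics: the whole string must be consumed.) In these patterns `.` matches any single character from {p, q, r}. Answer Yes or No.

Yes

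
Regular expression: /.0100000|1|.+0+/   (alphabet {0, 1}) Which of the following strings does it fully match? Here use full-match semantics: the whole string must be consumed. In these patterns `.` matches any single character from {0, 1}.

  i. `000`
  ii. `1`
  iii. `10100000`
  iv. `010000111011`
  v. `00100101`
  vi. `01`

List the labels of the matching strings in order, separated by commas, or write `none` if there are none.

i → match
ii → match
iii → match
iv → no match
v → no match
vi → no match

i, ii, iii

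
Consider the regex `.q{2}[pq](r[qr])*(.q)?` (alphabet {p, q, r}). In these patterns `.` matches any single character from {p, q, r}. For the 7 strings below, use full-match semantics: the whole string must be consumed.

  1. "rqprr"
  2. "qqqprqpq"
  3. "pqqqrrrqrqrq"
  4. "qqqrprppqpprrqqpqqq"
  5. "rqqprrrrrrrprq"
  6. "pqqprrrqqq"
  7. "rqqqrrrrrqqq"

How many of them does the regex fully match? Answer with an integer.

4

1 → no match
2 → match
3 → match
4 → no match
5 → no match
6 → match
7 → match
Total matched: 4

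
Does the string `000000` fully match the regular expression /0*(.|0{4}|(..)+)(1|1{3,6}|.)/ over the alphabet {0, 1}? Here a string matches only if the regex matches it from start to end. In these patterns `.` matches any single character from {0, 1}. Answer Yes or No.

Yes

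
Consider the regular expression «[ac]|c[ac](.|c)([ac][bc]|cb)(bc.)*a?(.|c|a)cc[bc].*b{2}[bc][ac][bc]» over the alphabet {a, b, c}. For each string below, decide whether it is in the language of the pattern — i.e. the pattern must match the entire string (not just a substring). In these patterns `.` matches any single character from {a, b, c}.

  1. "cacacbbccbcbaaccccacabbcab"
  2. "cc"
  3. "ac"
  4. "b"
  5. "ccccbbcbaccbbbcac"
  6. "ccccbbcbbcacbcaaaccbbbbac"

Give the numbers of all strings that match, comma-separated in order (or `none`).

1 → no match
2 → no match
3 → no match
4 → no match
5 → match
6 → no match

5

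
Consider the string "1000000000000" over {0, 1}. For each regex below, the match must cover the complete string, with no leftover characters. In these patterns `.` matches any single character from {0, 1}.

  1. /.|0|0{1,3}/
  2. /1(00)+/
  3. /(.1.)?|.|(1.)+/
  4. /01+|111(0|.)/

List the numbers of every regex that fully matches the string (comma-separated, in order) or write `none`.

2

1 → no match
2 → match
3 → no match
4 → no match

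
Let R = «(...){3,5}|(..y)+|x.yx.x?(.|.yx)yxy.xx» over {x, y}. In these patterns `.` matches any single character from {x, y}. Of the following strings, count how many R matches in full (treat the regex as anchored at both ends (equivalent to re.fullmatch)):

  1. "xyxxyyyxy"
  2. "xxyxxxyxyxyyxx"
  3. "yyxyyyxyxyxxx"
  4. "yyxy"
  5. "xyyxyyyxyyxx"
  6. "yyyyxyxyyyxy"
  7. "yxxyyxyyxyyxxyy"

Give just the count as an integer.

5

1. "xyxxyyyxy" → match
2 → match
3 → no match
4. "yyxy" → no match
5. "xyyxyyyxyyxx" → match
6. "yyyyxyxyyyxy" → match
7 → match
Total matched: 5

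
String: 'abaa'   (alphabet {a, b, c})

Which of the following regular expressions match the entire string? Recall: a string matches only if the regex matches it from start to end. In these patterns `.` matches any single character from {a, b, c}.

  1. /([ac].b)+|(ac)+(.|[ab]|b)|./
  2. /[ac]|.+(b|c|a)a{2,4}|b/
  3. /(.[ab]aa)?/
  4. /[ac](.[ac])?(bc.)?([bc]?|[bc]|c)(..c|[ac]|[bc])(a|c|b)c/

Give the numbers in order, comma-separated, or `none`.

1 → no match
2 → match
3 → match
4 → no match — must end with 'c'

2, 3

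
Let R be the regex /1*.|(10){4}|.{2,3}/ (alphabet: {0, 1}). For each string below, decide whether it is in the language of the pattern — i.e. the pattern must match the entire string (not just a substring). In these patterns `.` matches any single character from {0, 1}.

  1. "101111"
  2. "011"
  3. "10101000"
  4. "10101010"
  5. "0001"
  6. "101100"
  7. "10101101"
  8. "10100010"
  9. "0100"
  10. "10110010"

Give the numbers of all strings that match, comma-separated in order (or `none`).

1 → no match
2 → match
3 → no match
4 → match
5 → no match
6 → no match
7 → no match
8 → no match
9 → no match
10 → no match

2, 4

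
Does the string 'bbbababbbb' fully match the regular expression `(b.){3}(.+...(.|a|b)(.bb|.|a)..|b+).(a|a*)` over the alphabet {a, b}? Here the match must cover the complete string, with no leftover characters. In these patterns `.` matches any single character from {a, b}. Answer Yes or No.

Yes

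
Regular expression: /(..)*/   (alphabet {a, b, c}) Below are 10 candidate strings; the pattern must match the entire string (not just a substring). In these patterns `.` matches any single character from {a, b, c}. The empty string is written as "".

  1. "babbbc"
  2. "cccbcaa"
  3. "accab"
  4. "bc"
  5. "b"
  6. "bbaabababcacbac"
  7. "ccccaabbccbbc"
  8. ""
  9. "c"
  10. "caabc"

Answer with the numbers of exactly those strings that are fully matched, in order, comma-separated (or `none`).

1 → match
2 → no match
3 → no match
4 → match
5 → no match
6 → no match
7 → no match
8 → match
9 → no match
10 → no match

1, 4, 8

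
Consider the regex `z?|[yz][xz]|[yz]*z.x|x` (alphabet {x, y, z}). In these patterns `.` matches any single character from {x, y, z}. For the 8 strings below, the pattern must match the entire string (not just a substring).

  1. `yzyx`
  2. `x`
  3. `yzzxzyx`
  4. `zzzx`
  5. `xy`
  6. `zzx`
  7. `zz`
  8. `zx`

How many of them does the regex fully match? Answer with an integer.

6

1 → match
2 → match
3 → no match
4 → match
5 → no match
6 → match
7 → match
8 → match
Total matched: 6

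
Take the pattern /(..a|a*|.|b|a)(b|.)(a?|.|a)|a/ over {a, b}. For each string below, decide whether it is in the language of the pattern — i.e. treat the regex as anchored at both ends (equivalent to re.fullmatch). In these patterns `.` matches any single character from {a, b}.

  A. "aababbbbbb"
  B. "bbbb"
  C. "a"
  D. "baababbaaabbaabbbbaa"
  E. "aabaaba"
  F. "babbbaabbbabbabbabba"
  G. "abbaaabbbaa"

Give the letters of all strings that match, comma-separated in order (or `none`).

C

A → no match
B → no match
C → match
D → no match
E → no match
F → no match
G → no match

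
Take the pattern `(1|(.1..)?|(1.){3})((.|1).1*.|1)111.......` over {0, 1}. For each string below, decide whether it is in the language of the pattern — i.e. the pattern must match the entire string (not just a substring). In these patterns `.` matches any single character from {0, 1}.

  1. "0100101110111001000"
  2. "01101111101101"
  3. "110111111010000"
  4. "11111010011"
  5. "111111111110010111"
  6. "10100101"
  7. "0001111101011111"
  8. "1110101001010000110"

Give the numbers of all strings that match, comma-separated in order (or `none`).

1 → no match
2 → match
3 → match
4. "11111010011" → match
5 → match
6. "10100101" → no match
7 → no match
8 → no match

2, 3, 4, 5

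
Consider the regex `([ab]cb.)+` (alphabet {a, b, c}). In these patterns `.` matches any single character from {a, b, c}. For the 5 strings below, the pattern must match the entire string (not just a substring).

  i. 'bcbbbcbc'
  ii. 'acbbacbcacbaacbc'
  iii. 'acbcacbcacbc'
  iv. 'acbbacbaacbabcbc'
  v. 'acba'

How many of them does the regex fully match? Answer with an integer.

5

i → match
ii → match
iii → match
iv → match
v → match
Total matched: 5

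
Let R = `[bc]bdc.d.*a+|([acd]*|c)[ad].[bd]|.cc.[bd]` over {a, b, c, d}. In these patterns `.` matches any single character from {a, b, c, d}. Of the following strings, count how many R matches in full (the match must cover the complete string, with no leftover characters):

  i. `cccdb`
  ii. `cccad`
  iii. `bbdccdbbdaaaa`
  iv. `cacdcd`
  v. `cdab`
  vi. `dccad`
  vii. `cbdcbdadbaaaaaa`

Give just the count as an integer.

i → match
ii → match
iii → match
iv → match
v → match
vi → match
vii → match
Total matched: 7

7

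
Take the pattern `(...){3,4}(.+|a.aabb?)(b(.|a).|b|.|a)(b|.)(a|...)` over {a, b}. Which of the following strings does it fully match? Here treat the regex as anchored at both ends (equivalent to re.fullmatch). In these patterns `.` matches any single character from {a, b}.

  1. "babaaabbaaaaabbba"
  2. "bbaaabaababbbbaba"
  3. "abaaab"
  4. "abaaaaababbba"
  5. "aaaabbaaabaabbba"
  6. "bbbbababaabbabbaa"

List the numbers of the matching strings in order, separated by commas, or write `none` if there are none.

1 → match
2 → match
3. "abaaab" → no match
4 → match
5 → match
6 → match

1, 2, 4, 5, 6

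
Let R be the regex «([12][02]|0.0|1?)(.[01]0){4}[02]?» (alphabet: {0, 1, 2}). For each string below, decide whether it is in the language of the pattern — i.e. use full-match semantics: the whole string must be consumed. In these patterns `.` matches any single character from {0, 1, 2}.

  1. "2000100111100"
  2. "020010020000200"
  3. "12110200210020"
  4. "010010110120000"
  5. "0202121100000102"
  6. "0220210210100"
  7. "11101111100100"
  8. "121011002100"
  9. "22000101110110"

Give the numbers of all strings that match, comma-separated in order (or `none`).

none

1 → no match
2 → no match
3 → no match
4 → no match
5 → no match
6 → no match
7 → no match
8. "121011002100" → no match
9 → no match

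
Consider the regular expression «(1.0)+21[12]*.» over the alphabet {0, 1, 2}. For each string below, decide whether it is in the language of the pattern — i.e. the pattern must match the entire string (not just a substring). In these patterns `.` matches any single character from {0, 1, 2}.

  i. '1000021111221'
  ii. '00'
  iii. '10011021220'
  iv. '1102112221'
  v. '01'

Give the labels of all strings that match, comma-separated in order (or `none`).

i → no match
ii → no match — must start with '1'
iii → match
iv → match
v → no match — must start with '1'

iii, iv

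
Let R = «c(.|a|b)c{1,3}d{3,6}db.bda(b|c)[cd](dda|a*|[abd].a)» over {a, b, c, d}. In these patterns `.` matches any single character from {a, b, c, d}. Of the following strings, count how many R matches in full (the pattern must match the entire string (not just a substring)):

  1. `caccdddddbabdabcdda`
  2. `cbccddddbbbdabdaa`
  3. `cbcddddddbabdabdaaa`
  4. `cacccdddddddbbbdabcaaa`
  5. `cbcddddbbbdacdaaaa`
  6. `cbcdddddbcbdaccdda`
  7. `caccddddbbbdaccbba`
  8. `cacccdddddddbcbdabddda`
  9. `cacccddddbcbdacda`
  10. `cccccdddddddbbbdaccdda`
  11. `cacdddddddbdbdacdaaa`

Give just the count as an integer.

11

1 → match
2 → match
3 → match
4 → match
5 → match
6 → match
7 → match
8 → match
9 → match
10 → match
11 → match
Total matched: 11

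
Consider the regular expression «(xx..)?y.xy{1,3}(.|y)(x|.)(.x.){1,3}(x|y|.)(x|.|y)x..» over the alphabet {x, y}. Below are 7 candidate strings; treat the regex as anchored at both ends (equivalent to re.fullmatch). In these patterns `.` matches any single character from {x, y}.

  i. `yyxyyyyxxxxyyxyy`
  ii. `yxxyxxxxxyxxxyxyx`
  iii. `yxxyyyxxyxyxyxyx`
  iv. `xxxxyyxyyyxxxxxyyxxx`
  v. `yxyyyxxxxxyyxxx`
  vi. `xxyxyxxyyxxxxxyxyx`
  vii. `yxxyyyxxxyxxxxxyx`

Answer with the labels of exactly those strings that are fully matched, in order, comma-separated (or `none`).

i → match
ii → match
iii → match
iv → match
v → no match
vi → match
vii → match

i, ii, iii, iv, vi, vii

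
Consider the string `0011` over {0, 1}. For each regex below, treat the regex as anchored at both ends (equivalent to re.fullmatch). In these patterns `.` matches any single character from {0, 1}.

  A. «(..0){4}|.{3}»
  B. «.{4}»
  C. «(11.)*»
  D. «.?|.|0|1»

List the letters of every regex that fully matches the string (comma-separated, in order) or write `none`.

B

A → no match
B → match
C → no match
D → no match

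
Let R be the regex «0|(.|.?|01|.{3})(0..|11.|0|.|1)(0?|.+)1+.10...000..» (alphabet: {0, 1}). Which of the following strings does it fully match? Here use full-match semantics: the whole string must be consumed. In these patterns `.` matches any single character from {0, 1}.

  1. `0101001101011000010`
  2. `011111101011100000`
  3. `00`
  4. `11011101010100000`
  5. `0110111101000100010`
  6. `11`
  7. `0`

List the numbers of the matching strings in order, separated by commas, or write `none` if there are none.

1 → match
2 → match
3 → no match
4 → match
5 → match
6 → no match
7 → match

1, 2, 4, 5, 7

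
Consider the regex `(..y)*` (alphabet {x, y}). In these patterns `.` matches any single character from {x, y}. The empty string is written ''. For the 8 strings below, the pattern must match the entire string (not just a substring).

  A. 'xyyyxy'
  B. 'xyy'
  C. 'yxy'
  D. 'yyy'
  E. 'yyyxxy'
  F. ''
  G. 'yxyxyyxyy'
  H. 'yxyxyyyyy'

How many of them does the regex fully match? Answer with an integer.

A → match
B → match
C → match
D → match
E → match
F → match
G → match
H → match
Total matched: 8

8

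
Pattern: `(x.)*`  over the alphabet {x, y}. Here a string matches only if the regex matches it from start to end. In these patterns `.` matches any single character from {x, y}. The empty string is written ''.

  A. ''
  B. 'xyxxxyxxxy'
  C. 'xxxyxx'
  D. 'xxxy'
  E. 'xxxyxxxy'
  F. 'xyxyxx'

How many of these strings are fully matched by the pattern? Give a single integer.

6

A → match
B → match
C → match
D → match
E → match
F → match
Total matched: 6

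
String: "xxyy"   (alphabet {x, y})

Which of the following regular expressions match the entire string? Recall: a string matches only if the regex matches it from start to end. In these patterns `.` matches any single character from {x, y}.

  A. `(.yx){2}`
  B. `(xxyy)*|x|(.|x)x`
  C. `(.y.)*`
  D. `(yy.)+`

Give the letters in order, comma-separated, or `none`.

A → no match — must end with "yx"
B → match
C → no match
D → no match — must start with "yy"

B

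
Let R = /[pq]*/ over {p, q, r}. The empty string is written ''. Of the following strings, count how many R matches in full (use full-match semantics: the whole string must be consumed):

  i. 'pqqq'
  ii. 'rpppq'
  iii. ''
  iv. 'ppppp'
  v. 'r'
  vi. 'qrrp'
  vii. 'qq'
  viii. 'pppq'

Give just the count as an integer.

i → match
ii → no match
iii → match
iv → match
v → no match
vi → no match
vii → match
viii → match
Total matched: 5

5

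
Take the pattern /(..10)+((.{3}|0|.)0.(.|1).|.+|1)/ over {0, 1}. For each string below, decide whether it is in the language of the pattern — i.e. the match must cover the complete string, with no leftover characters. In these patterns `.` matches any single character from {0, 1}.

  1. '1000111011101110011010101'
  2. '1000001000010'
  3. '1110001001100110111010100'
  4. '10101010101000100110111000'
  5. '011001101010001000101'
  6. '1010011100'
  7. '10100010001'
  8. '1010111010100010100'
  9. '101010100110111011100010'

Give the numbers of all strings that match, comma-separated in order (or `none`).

1 → no match
2 → no match
3 → match
4 → match
5 → match
6 → match
7 → match
8 → match
9 → match

3, 4, 5, 6, 7, 8, 9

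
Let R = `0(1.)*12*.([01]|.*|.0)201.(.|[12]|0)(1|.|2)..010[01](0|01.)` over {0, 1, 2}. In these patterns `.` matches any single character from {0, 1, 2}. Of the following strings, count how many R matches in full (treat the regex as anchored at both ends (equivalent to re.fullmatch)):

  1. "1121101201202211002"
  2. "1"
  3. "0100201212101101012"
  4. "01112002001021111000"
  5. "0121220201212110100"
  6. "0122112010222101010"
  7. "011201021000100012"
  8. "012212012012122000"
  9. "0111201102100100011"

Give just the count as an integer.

3

1 → no match — must start with "0"
2 → no match — must start with "0"
3 → no match
4 → no match
5 → no match
6 → match
7 → match
8 → no match
9 → match
Total matched: 3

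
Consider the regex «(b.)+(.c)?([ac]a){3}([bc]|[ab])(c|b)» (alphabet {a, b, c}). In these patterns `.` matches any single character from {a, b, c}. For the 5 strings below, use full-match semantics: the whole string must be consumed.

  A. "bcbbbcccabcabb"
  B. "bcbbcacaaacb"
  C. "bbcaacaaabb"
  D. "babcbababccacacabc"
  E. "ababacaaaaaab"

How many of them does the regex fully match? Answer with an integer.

A → no match
B → match
C → no match
D → match
E → no match — must start with "b"
Total matched: 2

2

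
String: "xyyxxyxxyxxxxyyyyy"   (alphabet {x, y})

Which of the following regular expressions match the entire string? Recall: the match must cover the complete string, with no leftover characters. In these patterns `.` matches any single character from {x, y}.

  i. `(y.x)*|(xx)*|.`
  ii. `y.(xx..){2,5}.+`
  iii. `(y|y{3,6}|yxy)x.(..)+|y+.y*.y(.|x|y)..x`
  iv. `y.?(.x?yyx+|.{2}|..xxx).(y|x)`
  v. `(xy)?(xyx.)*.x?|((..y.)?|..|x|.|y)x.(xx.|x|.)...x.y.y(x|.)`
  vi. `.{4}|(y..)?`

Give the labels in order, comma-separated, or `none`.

v

i → no match
ii → no match — must start with "y"
iii → no match
iv → no match — must start with "y"
v → match
vi → no match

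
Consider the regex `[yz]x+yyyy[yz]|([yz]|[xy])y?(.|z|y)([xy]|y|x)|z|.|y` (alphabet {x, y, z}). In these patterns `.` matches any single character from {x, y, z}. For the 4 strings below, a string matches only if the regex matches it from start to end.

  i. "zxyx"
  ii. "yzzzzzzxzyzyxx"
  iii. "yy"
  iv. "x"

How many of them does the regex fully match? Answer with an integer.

i → no match
ii → no match
iii → no match
iv → match
Total matched: 1

1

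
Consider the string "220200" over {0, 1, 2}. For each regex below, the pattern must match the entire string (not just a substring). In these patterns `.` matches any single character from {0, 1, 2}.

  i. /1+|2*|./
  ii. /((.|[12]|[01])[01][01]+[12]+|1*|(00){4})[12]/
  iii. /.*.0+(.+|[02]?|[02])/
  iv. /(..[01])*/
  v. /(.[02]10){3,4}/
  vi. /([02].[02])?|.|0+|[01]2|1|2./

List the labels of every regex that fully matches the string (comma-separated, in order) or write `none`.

i → no match
ii → no match
iii → match
iv → match
v → no match — must end with "10"
vi → no match

iii, iv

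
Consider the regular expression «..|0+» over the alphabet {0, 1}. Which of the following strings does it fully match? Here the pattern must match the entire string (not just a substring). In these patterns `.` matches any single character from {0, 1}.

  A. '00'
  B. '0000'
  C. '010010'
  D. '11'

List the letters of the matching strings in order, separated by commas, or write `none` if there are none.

A, B, D

A → match
B → match
C → no match
D → match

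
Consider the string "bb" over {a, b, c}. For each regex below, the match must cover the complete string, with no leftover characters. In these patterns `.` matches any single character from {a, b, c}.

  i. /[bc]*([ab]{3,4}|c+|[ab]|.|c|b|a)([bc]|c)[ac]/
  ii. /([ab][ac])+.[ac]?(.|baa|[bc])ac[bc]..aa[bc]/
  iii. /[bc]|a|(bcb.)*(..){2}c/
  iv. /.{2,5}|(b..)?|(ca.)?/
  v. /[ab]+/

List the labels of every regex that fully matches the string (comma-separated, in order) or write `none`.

iv, v

i → no match
ii → no match
iii → no match
iv → match
v → match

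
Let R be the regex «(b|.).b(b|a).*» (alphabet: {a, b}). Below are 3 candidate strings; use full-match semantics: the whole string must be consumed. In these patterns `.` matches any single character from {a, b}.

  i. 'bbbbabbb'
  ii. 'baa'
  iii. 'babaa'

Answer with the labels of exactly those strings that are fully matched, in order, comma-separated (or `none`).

i, iii

i → match
ii → no match
iii → match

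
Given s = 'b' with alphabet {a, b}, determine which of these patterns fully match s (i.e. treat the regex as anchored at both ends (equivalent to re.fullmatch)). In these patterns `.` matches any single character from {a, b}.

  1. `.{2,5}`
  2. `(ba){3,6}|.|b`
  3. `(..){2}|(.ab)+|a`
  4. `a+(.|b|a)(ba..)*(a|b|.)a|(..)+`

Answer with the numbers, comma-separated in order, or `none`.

2

1 → no match
2 → match
3 → no match
4 → no match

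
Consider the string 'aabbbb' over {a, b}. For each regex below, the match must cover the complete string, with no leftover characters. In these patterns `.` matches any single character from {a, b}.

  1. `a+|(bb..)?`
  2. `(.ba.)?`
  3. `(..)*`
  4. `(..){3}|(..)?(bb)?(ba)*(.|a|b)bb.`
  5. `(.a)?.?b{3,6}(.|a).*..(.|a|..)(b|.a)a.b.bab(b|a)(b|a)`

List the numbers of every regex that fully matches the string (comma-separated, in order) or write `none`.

1 → no match
2 → no match
3 → match
4 → match
5 → no match

3, 4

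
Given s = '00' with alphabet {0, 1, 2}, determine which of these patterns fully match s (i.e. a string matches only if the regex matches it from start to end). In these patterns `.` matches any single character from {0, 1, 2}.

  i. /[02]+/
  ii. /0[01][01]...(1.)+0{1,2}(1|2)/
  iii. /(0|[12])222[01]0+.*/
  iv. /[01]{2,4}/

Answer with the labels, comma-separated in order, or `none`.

i, iv

i → match
ii → no match
iii → no match
iv → match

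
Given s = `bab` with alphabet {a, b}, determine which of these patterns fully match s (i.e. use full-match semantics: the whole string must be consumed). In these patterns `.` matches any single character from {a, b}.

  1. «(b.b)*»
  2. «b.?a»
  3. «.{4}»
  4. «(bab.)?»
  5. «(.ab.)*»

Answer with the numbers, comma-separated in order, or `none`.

1

1 → match
2 → no match — must end with `a`
3 → no match
4 → no match
5 → no match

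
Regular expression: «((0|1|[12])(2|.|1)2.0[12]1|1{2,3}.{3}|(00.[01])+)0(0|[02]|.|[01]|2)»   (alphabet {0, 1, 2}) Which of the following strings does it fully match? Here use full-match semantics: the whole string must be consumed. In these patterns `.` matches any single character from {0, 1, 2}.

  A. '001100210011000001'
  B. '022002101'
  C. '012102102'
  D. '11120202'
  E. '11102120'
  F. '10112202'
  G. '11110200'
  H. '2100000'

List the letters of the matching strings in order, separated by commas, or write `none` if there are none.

A → match
B → match
C → match
D → match
E → no match
F → no match
G → match
H → no match

A, B, C, D, G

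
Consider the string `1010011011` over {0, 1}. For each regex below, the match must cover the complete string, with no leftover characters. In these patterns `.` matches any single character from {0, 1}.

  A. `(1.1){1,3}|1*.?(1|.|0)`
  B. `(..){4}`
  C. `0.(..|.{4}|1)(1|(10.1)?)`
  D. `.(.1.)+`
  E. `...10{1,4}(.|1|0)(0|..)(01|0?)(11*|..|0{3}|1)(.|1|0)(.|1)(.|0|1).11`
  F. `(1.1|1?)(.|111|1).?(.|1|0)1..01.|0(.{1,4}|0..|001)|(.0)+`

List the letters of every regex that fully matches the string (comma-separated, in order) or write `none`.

A → no match
B → no match
C → no match — must start with `0`
D → match
E → no match
F → no match

D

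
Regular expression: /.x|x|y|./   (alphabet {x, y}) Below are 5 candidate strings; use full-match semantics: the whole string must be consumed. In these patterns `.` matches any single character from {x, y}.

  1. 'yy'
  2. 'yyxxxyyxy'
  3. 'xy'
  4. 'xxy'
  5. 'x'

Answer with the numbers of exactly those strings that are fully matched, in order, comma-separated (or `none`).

1. 'yy' → no match
2. 'yyxxxyyxy' → no match
3. 'xy' → no match
4. 'xxy' → no match
5. 'x' → match

5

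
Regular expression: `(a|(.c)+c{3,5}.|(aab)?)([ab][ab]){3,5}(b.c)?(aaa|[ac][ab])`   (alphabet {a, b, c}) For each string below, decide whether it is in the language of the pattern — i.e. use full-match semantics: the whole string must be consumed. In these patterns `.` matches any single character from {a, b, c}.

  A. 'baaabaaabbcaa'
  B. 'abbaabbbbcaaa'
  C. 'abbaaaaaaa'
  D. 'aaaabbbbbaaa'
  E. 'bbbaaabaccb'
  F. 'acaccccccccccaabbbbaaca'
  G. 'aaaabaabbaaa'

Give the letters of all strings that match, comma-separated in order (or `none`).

A, B, C, D, E, F, G

A → match
B → match
C → match
D → match
E → match
F → match
G → match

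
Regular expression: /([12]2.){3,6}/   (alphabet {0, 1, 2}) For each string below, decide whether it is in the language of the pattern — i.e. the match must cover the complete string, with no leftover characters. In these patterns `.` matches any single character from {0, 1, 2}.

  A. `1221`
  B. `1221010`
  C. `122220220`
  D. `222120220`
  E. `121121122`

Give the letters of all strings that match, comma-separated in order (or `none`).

A → no match
B → no match
C → match
D → match
E → match

C, D, E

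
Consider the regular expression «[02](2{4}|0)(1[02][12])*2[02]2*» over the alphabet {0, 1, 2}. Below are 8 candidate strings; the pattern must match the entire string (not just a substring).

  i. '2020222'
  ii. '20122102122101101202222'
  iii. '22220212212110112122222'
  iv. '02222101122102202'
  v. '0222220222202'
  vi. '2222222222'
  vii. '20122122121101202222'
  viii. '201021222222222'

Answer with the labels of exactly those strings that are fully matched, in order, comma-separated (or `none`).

i, ii, iv, vi, vii, viii

i. '2020222' → match
ii → match
iii → no match
iv → match
v → no match
vi. '2222222222' → match
vii → match
viii → match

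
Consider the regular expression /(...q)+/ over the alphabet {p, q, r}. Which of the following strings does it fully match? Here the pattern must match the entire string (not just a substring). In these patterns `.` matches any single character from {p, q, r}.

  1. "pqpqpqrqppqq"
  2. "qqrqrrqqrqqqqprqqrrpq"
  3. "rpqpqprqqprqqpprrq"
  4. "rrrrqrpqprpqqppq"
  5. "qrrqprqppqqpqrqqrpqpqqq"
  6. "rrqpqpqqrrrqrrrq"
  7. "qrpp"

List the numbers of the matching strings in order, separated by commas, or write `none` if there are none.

1 → match
2 → no match
3 → no match
4 → no match
5 → no match
6 → no match
7 → no match — must end with "q"

1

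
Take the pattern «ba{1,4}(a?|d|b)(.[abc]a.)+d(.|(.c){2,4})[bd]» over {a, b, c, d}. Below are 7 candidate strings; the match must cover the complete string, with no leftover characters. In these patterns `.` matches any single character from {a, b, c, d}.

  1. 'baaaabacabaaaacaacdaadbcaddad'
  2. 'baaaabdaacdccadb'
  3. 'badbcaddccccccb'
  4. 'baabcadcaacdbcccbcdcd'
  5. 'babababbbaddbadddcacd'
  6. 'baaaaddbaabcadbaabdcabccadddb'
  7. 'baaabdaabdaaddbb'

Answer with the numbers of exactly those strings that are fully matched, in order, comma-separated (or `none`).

1, 3, 4, 5, 6, 7

1 → match
2 → no match
3 → match
4 → match
5 → match
6 → match
7 → match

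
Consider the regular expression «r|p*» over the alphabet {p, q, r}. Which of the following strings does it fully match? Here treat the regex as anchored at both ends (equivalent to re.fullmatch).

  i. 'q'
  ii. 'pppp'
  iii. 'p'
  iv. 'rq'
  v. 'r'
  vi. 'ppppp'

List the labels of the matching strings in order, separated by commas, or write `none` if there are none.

i → no match
ii → match
iii → match
iv → no match
v → match
vi → match

ii, iii, v, vi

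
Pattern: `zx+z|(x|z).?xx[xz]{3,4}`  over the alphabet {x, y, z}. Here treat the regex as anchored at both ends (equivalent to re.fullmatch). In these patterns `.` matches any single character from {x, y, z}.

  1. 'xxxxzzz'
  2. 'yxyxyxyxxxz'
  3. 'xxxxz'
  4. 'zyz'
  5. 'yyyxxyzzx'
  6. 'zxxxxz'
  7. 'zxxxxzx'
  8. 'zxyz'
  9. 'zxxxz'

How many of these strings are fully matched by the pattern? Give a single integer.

4

1 → match
2 → no match
3 → no match
4 → no match
5 → no match
6 → match
7 → match
8 → no match
9 → match
Total matched: 4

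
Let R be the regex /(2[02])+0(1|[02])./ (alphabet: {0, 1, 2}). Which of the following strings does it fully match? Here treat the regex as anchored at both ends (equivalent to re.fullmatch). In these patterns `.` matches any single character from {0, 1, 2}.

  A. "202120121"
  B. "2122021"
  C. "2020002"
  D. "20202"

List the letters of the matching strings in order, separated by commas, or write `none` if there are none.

A → no match
B → no match
C → match
D → no match

C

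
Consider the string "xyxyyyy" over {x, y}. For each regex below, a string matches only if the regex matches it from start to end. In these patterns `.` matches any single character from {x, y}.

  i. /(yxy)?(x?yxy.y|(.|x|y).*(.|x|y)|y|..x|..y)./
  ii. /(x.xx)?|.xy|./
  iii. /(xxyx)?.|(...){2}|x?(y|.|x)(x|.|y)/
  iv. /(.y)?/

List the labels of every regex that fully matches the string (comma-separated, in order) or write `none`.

i

i → match
ii → no match
iii → no match
iv → no match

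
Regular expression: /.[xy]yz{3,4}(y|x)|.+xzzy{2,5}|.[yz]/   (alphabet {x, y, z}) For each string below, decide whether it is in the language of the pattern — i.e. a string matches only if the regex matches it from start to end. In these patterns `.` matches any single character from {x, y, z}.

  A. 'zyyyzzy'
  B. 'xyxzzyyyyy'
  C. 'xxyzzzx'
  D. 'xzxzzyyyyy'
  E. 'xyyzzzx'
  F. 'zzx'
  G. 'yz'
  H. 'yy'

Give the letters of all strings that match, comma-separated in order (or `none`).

B, C, D, E, G, H

A. 'zyyyzzy' → no match
B. 'xyxzzyyyyy' → match
C. 'xxyzzzx' → match
D. 'xzxzzyyyyy' → match
E. 'xyyzzzx' → match
F. 'zzx' → no match
G. 'yz' → match
H. 'yy' → match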